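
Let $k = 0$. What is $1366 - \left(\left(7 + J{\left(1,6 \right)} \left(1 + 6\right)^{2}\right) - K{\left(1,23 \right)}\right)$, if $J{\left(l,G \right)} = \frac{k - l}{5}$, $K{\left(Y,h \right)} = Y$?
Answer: $\frac{6849}{5} \approx 1369.8$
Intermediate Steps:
$J{\left(l,G \right)} = - \frac{l}{5}$ ($J{\left(l,G \right)} = \frac{0 - l}{5} = - l \frac{1}{5} = - \frac{l}{5}$)
$1366 - \left(\left(7 + J{\left(1,6 \right)} \left(1 + 6\right)^{2}\right) - K{\left(1,23 \right)}\right) = 1366 - \left(\left(7 + \left(- \frac{1}{5}\right) 1 \left(1 + 6\right)^{2}\right) - 1\right) = 1366 - \left(\left(7 - \frac{7^{2}}{5}\right) - 1\right) = 1366 - \left(\left(7 - \frac{49}{5}\right) - 1\right) = 1366 - \left(- \frac{14}{5} - 1\right) = 1366 - - \frac{19}{5} = 1366 + \frac{19}{5} = \frac{6849}{5}$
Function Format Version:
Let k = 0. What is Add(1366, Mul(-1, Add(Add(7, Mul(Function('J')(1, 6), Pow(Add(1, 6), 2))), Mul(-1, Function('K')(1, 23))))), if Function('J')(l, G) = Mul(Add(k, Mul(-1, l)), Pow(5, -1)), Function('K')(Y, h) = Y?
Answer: Rational(6849, 5) ≈ 1369.8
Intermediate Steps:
Function('J')(l, G) = Mul(Rational(-1, 5), l) (Function('J')(l, G) = Mul(Add(0, Mul(-1, l)), Pow(5, -1)) = Mul(Mul(-1, l), Rational(1, 5)) = Mul(Rational(-1, 5), l))
Add(1366, Mul(-1, Add(Add(7, Mul(Function('J')(1, 6), Pow(Add(1, 6), 2))), Mul(-1, Function('K')(1, 23))))) = Add(1366, Mul(-1, Add(Add(7, Mul(Mul(Rational(-1, 5), 1), Pow(Add(1, 6), 2))), Mul(-1, 1)))) = Add(1366, Mul(-1, Add(Add(7, Mul(Rational(-1, 5), Pow(7, 2))), -1))) = Add(1366, Mul(-1, Add(Add(7, Mul(Rational(-1, 5), 49)), -1))) = Add(1366, Mul(-1, Add(Add(7, Rational(-49, 5)), -1))) = Add(1366, Mul(-1, Add(Rational(-14, 5), -1))) = Add(1366, Mul(-1, Rational(-19, 5))) = Add(1366, Rational(19, 5)) = Rational(6849, 5)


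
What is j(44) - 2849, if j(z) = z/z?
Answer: -2848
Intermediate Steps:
j(z) = 1
j(44) - 2849 = 1 - 2849 = -2848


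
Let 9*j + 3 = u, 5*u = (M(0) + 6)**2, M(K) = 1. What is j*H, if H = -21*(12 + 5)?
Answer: -4046/15 ≈ -269.73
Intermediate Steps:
u = 49/5 (u = (1 + 6)**2/5 = (1/5)*7**2 = (1/5)*49 = 49/5 ≈ 9.8000)
H = -357 (H = -21*17 = -357)
j = 34/45 (j = -1/3 + (1/9)*(49/5) = -1/3 + 49/45 = 34/45 ≈ 0.75556)
j*H = (34/45)*(-357) = -4046/15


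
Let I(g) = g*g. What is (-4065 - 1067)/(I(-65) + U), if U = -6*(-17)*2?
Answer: -5132/4429 ≈ -1.1587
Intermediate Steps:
U = 204 (U = 102*2 = 204)
I(g) = g²
(-4065 - 1067)/(I(-65) + U) = (-4065 - 1067)/((-65)² + 204) = -5132/(4225 + 204) = -5132/4429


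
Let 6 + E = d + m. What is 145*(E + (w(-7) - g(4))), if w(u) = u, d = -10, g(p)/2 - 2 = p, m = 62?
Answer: 3915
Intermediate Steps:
g(p) = 4 + 2*p
E = 46 (E = -6 + (-10 + 62) = -6 + 52 = 46)
145*(E + (w(-7) - g(4))) = 145*(46 + (-7 - (4 + 2*4))) = 145*(46 + (-7 - (4 + 8))) = 145*(46 + (-7 - 1*12)) = 145*(46 + (-7 - 12)) = 145*(46 - 19) = 145*27 = 3915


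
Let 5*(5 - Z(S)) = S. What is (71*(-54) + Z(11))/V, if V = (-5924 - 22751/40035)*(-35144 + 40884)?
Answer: 38345523/340367780585 ≈ 0.00011266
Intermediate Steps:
Z(S) = 5 - S/5
V = -272294224468/8007 (V = (-5924 - 22751*1/40035)*5740 = (-5924 - 22751/40035)*5740 = -237190091/40035*5740 = -272294224468/8007 ≈ -3.4007e+7)
(71*(-54) + Z(11))/V = (71*(-54) + (5 - 1/5*11))/(-272294224468/8007) = (-3834 + (5 - 11/5))*(-8007/272294224468) = (-3834 + 14/5)*(-8007/272294224468) = -19156/5*(-8007/272294224468) = 38345523/340367780585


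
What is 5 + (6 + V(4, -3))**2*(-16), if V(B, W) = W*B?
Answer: -571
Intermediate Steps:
V(B, W) = B*W
5 + (6 + V(4, -3))**2*(-16) = 5 + (6 + 4*(-3))**2*(-16) = 5 + (6 - 12)**2*(-16) = 5 + (-6)**2*(-16) = 5 + 36*(-16) = 5 - 576 = -571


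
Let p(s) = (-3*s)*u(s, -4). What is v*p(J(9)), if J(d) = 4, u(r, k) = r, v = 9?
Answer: -432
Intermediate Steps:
p(s) = -3*s**2 (p(s) = (-3*s)*s = -3*s**2)
v*p(J(9)) = 9*(-3*4**2) = 9*(-3*16) = 9*(-48) = -432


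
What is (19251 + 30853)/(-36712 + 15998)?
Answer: -25052/10357 ≈ -2.4188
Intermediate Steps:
(19251 + 30853)/(-36712 + 15998) = 50104/(-20714) = 50104*(-1/20714) = -25052/10357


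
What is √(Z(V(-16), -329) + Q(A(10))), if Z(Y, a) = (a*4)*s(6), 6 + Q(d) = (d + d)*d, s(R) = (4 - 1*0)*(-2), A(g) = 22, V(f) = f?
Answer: √11490 ≈ 107.19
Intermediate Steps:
s(R) = -8 (s(R) = (4 + 0)*(-2) = 4*(-2) = -8)
Q(d) = -6 + 2*d² (Q(d) = -6 + (d + d)*d = -6 + (2*d)*d = -6 + 2*d²)
Z(Y, a) = -32*a (Z(Y, a) = (a*4)*(-8) = (4*a)*(-8) = -32*a)
√(Z(V(-16), -329) + Q(A(10))) = √(-32*(-329) + (-6 + 2*22²)) = √(10528 + (-6 + 2*484)) = √(10528 + (-6 + 968)) = √(10528 + 962) = √11490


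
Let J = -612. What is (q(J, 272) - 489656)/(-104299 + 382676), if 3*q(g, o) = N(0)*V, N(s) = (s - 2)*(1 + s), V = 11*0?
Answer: -489656/278377 ≈ -1.7590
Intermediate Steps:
V = 0
N(s) = (1 + s)*(-2 + s) (N(s) = (-2 + s)*(1 + s) = (1 + s)*(-2 + s))
q(g, o) = 0 (q(g, o) = ((-2 + 0**2 - 1*0)*0)/3 = ((-2 + 0 + 0)*0)/3 = (-2*0)/3 = (1/3)*0 = 0)
(q(J, 272) - 489656)/(-104299 + 382676) = (0 - 489656)/(-104299 + 382676) = -489656/278377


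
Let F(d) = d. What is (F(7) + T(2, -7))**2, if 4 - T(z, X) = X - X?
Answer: 121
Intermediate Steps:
T(z, X) = 4 (T(z, X) = 4 - (X - X) = 4 - 1*0 = 4 + 0 = 4)
(F(7) + T(2, -7))**2 = (7 + 4)**2 = 11**2 = 121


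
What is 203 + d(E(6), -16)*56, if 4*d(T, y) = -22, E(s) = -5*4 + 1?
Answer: -105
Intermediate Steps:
E(s) = -19 (E(s) = -20 + 1 = -19)
d(T, y) = -11/2 (d(T, y) = (1/4)*(-22) = -11/2)
203 + d(E(6), -16)*56 = 203 - 11/2*56 = 203 - 308 = -105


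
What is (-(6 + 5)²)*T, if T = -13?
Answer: 1573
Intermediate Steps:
(-(6 + 5)²)*T = -(6 + 5)²*(-13) = -1*11²*(-13) = -1*121*(-13) = -121*(-13) = 1573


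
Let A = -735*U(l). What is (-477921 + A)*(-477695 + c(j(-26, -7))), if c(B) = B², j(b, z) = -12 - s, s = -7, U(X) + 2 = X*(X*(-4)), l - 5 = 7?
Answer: 25359977970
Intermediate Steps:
l = 12 (l = 5 + 7 = 12)
U(X) = -2 - 4*X² (U(X) = -2 + X*(X*(-4)) = -2 + X*(-4*X) = -2 - 4*X²)
j(b, z) = -5 (j(b, z) = -12 - 1*(-7) = -12 + 7 = -5)
A = 424830 (A = -735*(-2 - 4*12²) = -735*(-2 - 4*144) = -735*(-2 - 576) = -735*(-578) = 424830)
(-477921 + A)*(-477695 + c(j(-26, -7))) = (-477921 + 424830)*(-477695 + (-5)²) = -53091*(-477695 + 25) = -53091*(-477670) = 25359977970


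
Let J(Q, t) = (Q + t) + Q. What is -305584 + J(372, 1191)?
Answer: -303649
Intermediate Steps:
J(Q, t) = t + 2*Q
-305584 + J(372, 1191) = -305584 + (1191 + 2*372) = -305584 + (1191 + 744) = -305584 + 1935 = -303649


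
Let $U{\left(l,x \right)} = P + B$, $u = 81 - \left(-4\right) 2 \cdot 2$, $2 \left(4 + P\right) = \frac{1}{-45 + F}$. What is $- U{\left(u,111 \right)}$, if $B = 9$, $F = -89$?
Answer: $- \frac{1339}{268} \approx -4.9963$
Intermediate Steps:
$P = - \frac{1073}{268}$ ($P = -4 + \frac{1}{2 \left(-45 - 89\right)} = -4 + \frac{1}{2 \left(-134\right)} = -4 + \frac{1}{2} \left(- \frac{1}{134}\right) = -4 - \frac{1}{268} = - \frac{1073}{268} \approx -4.0037$)
$u = 97$ ($u = 81 - \left(-8\right) 2 = 81 - -16 = 81 + 16 = 97$)
$U{\left(l,x \right)} = \frac{1339}{268}$ ($U{\left(l,x \right)} = - \frac{1073}{268} + 9 = \frac{1339}{268}$)
$- U{\left(u,111 \right)} = \left(-1\right) \frac{1339}{268} = - \frac{1339}{268}$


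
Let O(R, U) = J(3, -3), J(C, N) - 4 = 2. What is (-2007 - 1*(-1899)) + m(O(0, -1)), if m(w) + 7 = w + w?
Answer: -103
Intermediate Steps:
J(C, N) = 6 (J(C, N) = 4 + 2 = 6)
O(R, U) = 6
m(w) = -7 + 2*w (m(w) = -7 + (w + w) = -7 + 2*w)
(-2007 - 1*(-1899)) + m(O(0, -1)) = (-2007 - 1*(-1899)) + (-7 + 2*6) = (-2007 + 1899) + (-7 + 12) = -108 + 5 = -103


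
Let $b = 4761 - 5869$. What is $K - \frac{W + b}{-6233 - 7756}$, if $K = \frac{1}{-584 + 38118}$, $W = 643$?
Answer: $- \frac{5813107}{175021042} \approx -0.033214$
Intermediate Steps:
$b = -1108$ ($b = 4761 - 5869 = -1108$)
$K = \frac{1}{37534} \approx 2.6643 \cdot 10^{-5}$
$K - \frac{W + b}{-6233 - 7756} = \frac{1}{37534} - \frac{643 - 1108}{-6233 - 7756} = \frac{1}{37534} - - \frac{465}{-13989} = \frac{1}{37534} - \left(-465\right) \left(- \frac{1}{13989}\right) = \frac{1}{37534} - \frac{155}{4663} = - \frac{5813107}{175021042}$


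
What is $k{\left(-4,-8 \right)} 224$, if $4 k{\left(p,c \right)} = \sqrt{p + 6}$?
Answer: $56 \sqrt{2} \approx 79.196$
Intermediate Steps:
$k{\left(p,c \right)} = \frac{\sqrt{6 + p}}{4}$ ($k{\left(p,c \right)} = \frac{\sqrt{p + 6}}{4} = \frac{\sqrt{6 + p}}{4}$)
$k{\left(-4,-8 \right)} 224 = \frac{\sqrt{6 - 4}}{4} \cdot 224 = \frac{\sqrt{2}}{4} \cdot 224 = 56 \sqrt{2}$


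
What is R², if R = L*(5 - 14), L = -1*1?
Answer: 81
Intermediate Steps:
L = -1
R = 9 (R = -(5 - 14) = -1*(-9) = 9)
R² = 9² = 81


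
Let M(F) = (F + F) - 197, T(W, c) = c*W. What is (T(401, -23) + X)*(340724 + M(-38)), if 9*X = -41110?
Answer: -42255756767/9 ≈ -4.6951e+9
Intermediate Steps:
X = -41110/9 (X = (1/9)*(-41110) = -41110/9 ≈ -4567.8)
T(W, c) = W*c
M(F) = -197 + 2*F (M(F) = 2*F - 197 = -197 + 2*F)
(T(401, -23) + X)*(340724 + M(-38)) = (401*(-23) - 41110/9)*(340724 + (-197 + 2*(-38))) = (-9223 - 41110/9)*(340724 + (-197 - 76)) = -124117*(340724 - 273)/9 = -124117/9*340451 = -42255756767/9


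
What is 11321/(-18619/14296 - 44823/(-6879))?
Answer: 371110621688/170903169 ≈ 2171.5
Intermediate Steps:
11321/(-18619/14296 - 44823/(-6879)) = 11321/(-18619*1/14296 - 44823*(-1/6879)) = 11321/(-18619/14296 + 14941/2293) = 11321/(170903169/32780728) = 11321*(32780728/170903169) = 371110621688/170903169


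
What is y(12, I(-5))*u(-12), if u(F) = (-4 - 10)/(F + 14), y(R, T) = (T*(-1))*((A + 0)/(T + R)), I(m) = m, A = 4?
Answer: -20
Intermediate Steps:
y(R, T) = -4*T/(R + T) (y(R, T) = (T*(-1))*((4 + 0)/(T + R)) = (-T)*(4/(R + T)) = -4*T/(R + T))
u(F) = -14/(14 + F)
y(12, I(-5))*u(-12) = (-4*(-5)/(12 - 5))*(-14/(14 - 12)) = (-4*(-5)/7)*(-14/2) = (-4*(-5)*1/7)*(-14*1/2) = (20/7)*(-7) = -20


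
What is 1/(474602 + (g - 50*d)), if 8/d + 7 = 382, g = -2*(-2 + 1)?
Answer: 15/7119044 ≈ 2.1070e-6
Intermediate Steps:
g = 2 (g = -2*(-1) = 2)
d = 8/375 (d = 8/(-7 + 382) = 8/375 ≈ 0.021333)
1/(474602 + (g - 50*d)) = 1/(474602 + (2 - 50*8/375)) = 1/(474602 + (2 - 16/15)) = 1/(474602 + 14/15) = 1/(7119044/15) = 15/7119044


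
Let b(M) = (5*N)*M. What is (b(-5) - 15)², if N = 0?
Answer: 225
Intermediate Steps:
b(M) = 0 (b(M) = (5*0)*M = 0*M = 0)
(b(-5) - 15)² = (0 - 15)² = (-15)² = 225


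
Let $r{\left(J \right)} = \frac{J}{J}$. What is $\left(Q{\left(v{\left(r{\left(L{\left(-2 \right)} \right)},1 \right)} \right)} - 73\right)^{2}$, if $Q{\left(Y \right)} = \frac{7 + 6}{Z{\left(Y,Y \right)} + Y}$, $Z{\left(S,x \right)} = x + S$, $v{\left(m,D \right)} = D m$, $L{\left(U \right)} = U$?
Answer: $\frac{42436}{9} \approx 4715.1$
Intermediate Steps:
$r{\left(J \right)} = 1$
$Z{\left(S,x \right)} = S + x$
$Q{\left(Y \right)} = \frac{13}{3 Y}$ ($Q{\left(Y \right)} = \frac{7 + 6}{\left(Y + Y\right) + Y} = \frac{13}{2 Y + Y} = \frac{13}{3 Y}$)
$\left(Q{\left(v{\left(r{\left(L{\left(-2 \right)} \right)},1 \right)} \right)} - 73\right)^{2} = \left(\frac{13}{3 \cdot 1 \cdot 1} - 73\right)^{2} = \left(\frac{13}{3 \cdot 1} - 73\right)^{2} = \left(\frac{13}{3} \cdot 1 - 73\right)^{2} = \left(\frac{13}{3} - 73\right)^{2} = \left(- \frac{206}{3}\right)^{2} = \frac{42436}{9}$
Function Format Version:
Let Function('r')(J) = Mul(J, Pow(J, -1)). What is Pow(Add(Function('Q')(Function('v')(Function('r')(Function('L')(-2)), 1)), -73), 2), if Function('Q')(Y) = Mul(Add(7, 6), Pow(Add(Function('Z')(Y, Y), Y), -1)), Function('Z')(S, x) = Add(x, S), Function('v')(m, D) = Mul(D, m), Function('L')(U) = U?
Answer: Rational(42436, 9) ≈ 4715.1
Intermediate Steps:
Function('r')(J) = 1
Function('Z')(S, x) = Add(S, x)
Function('Q')(Y) = Mul(Rational(13, 3), Pow(Y, -1)) (Function('Q')(Y) = Mul(Add(7, 6), Pow(Add(Add(Y, Y), Y), -1)) = Mul(13, Pow(Add(Mul(2, Y), Y), -1)) = Mul(13, Pow(Mul(3, Y), -1)) = Mul(13, Mul(Rational(1, 3), Pow(Y, -1))) = Mul(Rational(13, 3), Pow(Y, -1)))
Pow(Add(Function('Q')(Function('v')(Function('r')(Function('L')(-2)), 1)), -73), 2) = Pow(Add(Mul(Rational(13, 3), Pow(Mul(1, 1), -1)), -73), 2) = Pow(Add(Mul(Rational(13, 3), Pow(1, -1)), -73), 2) = Pow(Add(Mul(Rational(13, 3), 1), -73), 2) = Pow(Add(Rational(13, 3), -73), 2) = Pow(Rational(-206, 3), 2) = Rational(42436, 9)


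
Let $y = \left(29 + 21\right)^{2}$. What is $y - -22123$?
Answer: $24623$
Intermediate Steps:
$y = 2500$ ($y = 50^{2} = 2500$)
$y - -22123 = 2500 - -22123 = 2500 + 22123 = 24623$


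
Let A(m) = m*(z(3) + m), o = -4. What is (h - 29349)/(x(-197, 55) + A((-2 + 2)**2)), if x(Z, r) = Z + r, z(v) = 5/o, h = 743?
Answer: 14303/71 ≈ 201.45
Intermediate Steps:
z(v) = -5/4 (z(v) = 5/(-4) = 5*(-1/4) = -5/4)
A(m) = m*(-5/4 + m)
(h - 29349)/(x(-197, 55) + A((-2 + 2)**2)) = (743 - 29349)/((-197 + 55) + (-2 + 2)**2*(-5 + 4*(-2 + 2)**2)/4) = -28606/(-142 + (1/4)*0**2*(-5 + 4*0**2)) = -28606/(-142 + (1/4)*0*(-5 + 4*0)) = -28606/(-142 + (1/4)*0*(-5 + 0)) = -28606/(-142 + (1/4)*0*(-5)) = -28606/(-142 + 0) = -28606/(-142) = -28606*(-1/142) = 14303/71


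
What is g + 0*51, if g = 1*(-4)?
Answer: -4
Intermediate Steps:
g = -4
g + 0*51 = -4 + 0*51 = -4 + 0 = -4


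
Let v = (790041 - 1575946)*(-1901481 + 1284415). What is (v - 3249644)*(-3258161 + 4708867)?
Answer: 703522783490290716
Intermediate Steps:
v = 484955254730 (v = -785905*(-617066) = 484955254730)
(v - 3249644)*(-3258161 + 4708867) = (484955254730 - 3249644)*(-3258161 + 4708867) = 484952005086*1450706 = 703522783490290716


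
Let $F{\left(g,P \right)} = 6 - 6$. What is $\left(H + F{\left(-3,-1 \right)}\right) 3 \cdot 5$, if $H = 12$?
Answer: $180$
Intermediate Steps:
$F{\left(g,P \right)} = 0$ ($F{\left(g,P \right)} = 6 - 6 = 0$)
$\left(H + F{\left(-3,-1 \right)}\right) 3 \cdot 5 = \left(12 + 0\right) 3 \cdot 5 = 12 \cdot 15 = 180$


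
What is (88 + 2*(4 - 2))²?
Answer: 8464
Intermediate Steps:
(88 + 2*(4 - 2))² = (88 + 2*2)² = (88 + 4)² = 92² = 8464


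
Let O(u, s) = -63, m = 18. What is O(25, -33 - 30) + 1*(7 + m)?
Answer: -38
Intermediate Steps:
O(25, -33 - 30) + 1*(7 + m) = -63 + 1*(7 + 18) = -63 + 1*25 = -63 + 25 = -38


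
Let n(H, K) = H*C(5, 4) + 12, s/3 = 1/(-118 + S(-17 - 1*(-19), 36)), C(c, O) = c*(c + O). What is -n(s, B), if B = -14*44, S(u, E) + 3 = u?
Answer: -1293/119 ≈ -10.866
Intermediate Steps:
C(c, O) = c*(O + c)
S(u, E) = -3 + u
s = -3/119 (s = 3/(-118 + (-3 + (-17 - 1*(-19)))) = 3/(-118 + (-3 + (-17 + 19))) = 3/(-118 + (-3 + 2)) = 3/(-118 - 1) = 3/(-119) = 3*(-1/119) = -3/119 ≈ -0.025210)
B = -616
n(H, K) = 12 + 45*H (n(H, K) = H*(5*(4 + 5)) + 12 = H*(5*9) + 12 = H*45 + 12 = 45*H + 12 = 12 + 45*H)
-n(s, B) = -(12 + 45*(-3/119)) = -(12 - 135/119) = -1*1293/119 = -1293/119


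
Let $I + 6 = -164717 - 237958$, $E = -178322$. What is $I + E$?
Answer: $-581003$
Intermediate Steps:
$I = -402681$ ($I = -6 - 402675 = -402681$)
$I + E = -402681 - 178322 = -581003$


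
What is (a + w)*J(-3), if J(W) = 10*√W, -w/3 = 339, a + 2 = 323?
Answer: -6960*I*√3 ≈ -12055.0*I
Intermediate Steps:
a = 321 (a = -2 + 323 = 321)
w = -1017 (w = -3*339 = -1017)
(a + w)*J(-3) = (321 - 1017)*(10*√(-3)) = -6960*I*√3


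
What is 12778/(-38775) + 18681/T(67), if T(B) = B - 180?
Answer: -725799689/4381575 ≈ -165.65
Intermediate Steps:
T(B) = -180 + B
12778/(-38775) + 18681/T(67) = 12778/(-38775) + 18681/(-180 + 67) = 12778*(-1/38775) + 18681/(-113) = -12778/38775 + 18681*(-1/113) = -12778/38775 - 18681/113 = -725799689/4381575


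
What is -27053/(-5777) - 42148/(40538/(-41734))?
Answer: 5081433216789/117094013 ≈ 43396.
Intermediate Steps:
-27053/(-5777) - 42148/(40538/(-41734)) = -27053*(-1/5777) - 42148/(40538*(-1/41734)) = 27053/5777 - 42148/(-20269/20867) = 27053/5777 - 42148*(-20867/20269) = 27053/5777 + 879502316/20269 = 5081433216789/117094013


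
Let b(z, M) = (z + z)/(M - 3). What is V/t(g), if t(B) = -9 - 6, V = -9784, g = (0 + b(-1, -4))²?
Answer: 9784/15 ≈ 652.27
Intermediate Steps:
b(z, M) = 2*z/(-3 + M) (b(z, M) = (2*z)/(-3 + M) = 2*z/(-3 + M))
g = 4/49 (g = (0 + 2*(-1)/(-3 - 4))² = (0 + 2*(-1)/(-7))² = (0 + 2*(-1)*(-⅐))² = (0 + 2/7)² = (2/7)² = 4/49 ≈ 0.081633)
t(B) = -15
V/t(g) = -9784/(-15) = -9784*(-1/15) = 9784/15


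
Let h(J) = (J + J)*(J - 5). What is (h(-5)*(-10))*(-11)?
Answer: 11000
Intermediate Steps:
h(J) = 2*J*(-5 + J) (h(J) = (2*J)*(-5 + J) = 2*J*(-5 + J))
(h(-5)*(-10))*(-11) = ((2*(-5)*(-5 - 5))*(-10))*(-11) = ((2*(-5)*(-10))*(-10))*(-11) = (100*(-10))*(-11) = -1000*(-11) = 11000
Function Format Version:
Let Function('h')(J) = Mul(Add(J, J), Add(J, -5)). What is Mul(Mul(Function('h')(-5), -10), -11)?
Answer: 11000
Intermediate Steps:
Function('h')(J) = Mul(2, J, Add(-5, J)) (Function('h')(J) = Mul(Mul(2, J), Add(-5, J)) = Mul(2, J, Add(-5, J)))
Mul(Mul(Function('h')(-5), -10), -11) = Mul(Mul(Mul(2, -5, Add(-5, -5)), -10), -11) = Mul(Mul(Mul(2, -5, -10), -10), -11) = Mul(Mul(100, -10), -11) = Mul(-1000, -11) = 11000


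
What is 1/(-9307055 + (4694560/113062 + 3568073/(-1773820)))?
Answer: -100275818420/933268595259478263 ≈ -1.0745e-7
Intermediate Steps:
1/(-9307055 + (4694560/113062 + 3568073/(-1773820))) = 1/(-9307055 + (4694560*(1/113062) + 3568073*(-1/1773820))) = 1/(-9307055 + (2347280/56531 - 3568073/1773820)) = 1/(-9307055 + 3961945474837/100275818420) = 1/(-933268595259478263/100275818420) = -100275818420/933268595259478263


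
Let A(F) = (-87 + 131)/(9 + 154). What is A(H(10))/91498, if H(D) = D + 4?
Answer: 2/677917 ≈ 2.9502e-6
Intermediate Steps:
H(D) = 4 + D
A(F) = 44/163
A(H(10))/91498 = (44/163)/91498 = (44/163)*(1/91498) = 2/677917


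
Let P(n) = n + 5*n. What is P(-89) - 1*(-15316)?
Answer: 14782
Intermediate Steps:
P(n) = 6*n
P(-89) - 1*(-15316) = 6*(-89) - 1*(-15316) = -534 + 15316 = 14782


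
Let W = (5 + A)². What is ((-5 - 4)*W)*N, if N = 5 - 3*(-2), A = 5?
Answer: -9900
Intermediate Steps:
W = 100 (W = (5 + 5)² = 10² = 100)
N = 11 (N = 5 + 6 = 11)
((-5 - 4)*W)*N = ((-5 - 4)*100)*11 = -9*100*11 = -900*11 = -9900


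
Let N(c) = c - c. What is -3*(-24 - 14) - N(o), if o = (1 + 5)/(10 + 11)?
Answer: 114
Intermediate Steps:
o = 2/7 (o = 6/21 = 6*(1/21) = 2/7 ≈ 0.28571)
N(c) = 0
-3*(-24 - 14) - N(o) = -3*(-24 - 14) - 1*0 = -3*(-38) + 0 = 114 + 0 = 114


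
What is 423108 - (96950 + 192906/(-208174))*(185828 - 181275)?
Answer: -45900912168545/104087 ≈ -4.4099e+8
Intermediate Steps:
423108 - (96950 + 192906/(-208174))*(185828 - 181275) = 423108 - (96950 + 192906*(-1/208174))*4553 = 423108 - (96950 - 96453/104087)*4553 = 423108 - 10091138197*4553/104087 = 423108 - 1*45944952210941/104087 = 423108 - 45944952210941/104087 = -45900912168545/104087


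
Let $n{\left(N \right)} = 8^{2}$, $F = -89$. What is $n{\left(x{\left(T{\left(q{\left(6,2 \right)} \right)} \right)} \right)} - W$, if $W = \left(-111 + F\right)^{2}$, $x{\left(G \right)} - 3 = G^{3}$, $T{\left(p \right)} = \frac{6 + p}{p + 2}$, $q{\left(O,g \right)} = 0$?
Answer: $-39936$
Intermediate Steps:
$T{\left(p \right)} = \frac{6 + p}{2 + p}$
$x{\left(G \right)} = 3 + G^{3}$
$W = 40000$ ($W = \left(-111 - 89\right)^{2} = \left(-200\right)^{2} = 40000$)
$n{\left(N \right)} = 64$
$n{\left(x{\left(T{\left(q{\left(6,2 \right)} \right)} \right)} \right)} - W = 64 - 40000 = -39936$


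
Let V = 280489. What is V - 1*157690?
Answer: 122799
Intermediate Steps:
V - 1*157690 = 280489 - 1*157690 = 280489 - 157690 = 122799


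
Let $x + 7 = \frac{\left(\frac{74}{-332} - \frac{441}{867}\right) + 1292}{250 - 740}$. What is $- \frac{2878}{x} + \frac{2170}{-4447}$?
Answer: $\frac{300365366914550}{1007237197451} \approx 298.21$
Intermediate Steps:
$x = - \frac{226498133}{23507260}$ ($x = -7 + \frac{\left(\frac{74}{-332} - \frac{441}{867}\right) + 1292}{250 - 740} = -7 + \frac{\left(74 \left(- \frac{1}{332}\right) - \frac{147}{289}\right) + 1292}{-490} = -7 + \left(\left(- \frac{37}{166} - \frac{147}{289}\right) + 1292\right) \left(- \frac{1}{490}\right) = -7 + \left(- \frac{35095}{47974} + 1292\right) \left(- \frac{1}{490}\right) = -7 + \frac{61947313}{47974} \left(- \frac{1}{490}\right) = -7 - \frac{61947313}{23507260} = - \frac{226498133}{23507260} \approx -9.6352$)
$- \frac{2878}{x} + \frac{2170}{-4447} = - \frac{2878}{- \frac{226498133}{23507260}} + \frac{2170}{-4447} = \left(-2878\right) \left(- \frac{23507260}{226498133}\right) + 2170 \left(- \frac{1}{4447}\right) = \frac{67653894280}{226498133} - \frac{2170}{4447} = \frac{300365366914550}{1007237197451}$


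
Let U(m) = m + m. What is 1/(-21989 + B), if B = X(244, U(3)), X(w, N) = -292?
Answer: -1/22281 ≈ -4.4881e-5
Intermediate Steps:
U(m) = 2*m
B = -292
1/(-21989 + B) = 1/(-21989 - 292) = 1/(-22281) = -1/22281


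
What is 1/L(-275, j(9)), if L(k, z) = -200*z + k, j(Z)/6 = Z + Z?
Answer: -1/21875 ≈ -4.5714e-5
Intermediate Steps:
j(Z) = 12*Z (j(Z) = 6*(Z + Z) = 6*(2*Z) = 12*Z)
L(k, z) = k - 200*z
1/L(-275, j(9)) = 1/(-275 - 2400*9) = 1/(-275 - 200*108) = 1/(-275 - 21600) = 1/(-21875) = -1/21875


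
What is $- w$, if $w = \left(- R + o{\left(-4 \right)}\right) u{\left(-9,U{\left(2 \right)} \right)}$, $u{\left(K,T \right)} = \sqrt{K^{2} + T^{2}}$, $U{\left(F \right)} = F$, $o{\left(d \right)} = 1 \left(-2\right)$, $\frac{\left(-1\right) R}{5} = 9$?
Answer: $- 43 \sqrt{85} \approx -396.44$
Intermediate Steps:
$R = -45$ ($R = \left(-5\right) 9 = -45$)
$o{\left(d \right)} = -2$
$w = 43 \sqrt{85}$ ($w = \left(\left(-1\right) \left(-45\right) - 2\right) \sqrt{\left(-9\right)^{2} + 2^{2}} = \left(45 - 2\right) \sqrt{81 + 4} = 43 \sqrt{85} \approx 396.44$)
$- w = - 43 \sqrt{85}$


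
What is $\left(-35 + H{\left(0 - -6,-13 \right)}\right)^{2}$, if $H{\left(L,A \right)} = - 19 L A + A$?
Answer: $2056356$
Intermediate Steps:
$H{\left(L,A \right)} = A - 19 A L$ ($H{\left(L,A \right)} = - 19 A L + A = A - 19 A L$)
$\left(-35 + H{\left(0 - -6,-13 \right)}\right)^{2} = \left(-35 - 13 \left(1 - 19 \left(0 - -6\right)\right)\right)^{2} = \left(-35 - 13 \left(1 - 19 \left(0 + 6\right)\right)\right)^{2} = \left(-35 - 13 \left(1 - 114\right)\right)^{2} = \left(-35 - -1469\right)^{2} = \left(-35 + 1469\right)^{2} = 1434^{2} = 2056356$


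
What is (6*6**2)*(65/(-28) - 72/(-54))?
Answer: -1494/7 ≈ -213.43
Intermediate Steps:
(6*6**2)*(65/(-28) - 72/(-54)) = (6*36)*(65*(-1/28) - 72*(-1/54)) = 216*(-65/28 + 4/3) = 216*(-83/84) = -1494/7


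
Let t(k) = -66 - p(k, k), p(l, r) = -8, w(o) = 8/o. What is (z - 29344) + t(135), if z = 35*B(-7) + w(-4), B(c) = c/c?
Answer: -29369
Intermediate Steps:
t(k) = -58 (t(k) = -66 - 1*(-8) = -66 + 8 = -58)
B(c) = 1
z = 33 (z = 35*1 + 8/(-4) = 35 + 8*(-1/4) = 35 - 2 = 33)
(z - 29344) + t(135) = (33 - 29344) - 58 = -29311 - 58 = -29369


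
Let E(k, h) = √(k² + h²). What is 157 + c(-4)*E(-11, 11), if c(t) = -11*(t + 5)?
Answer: 157 - 121*√2 ≈ -14.120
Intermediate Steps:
c(t) = -55 - 11*t (c(t) = -11*(5 + t) = -55 - 11*t)
E(k, h) = √(h² + k²)
157 + c(-4)*E(-11, 11) = 157 + (-55 - 11*(-4))*√(11² + (-11)²) = 157 + (-55 + 44)*√(121 + 121) = 157 - 121*√2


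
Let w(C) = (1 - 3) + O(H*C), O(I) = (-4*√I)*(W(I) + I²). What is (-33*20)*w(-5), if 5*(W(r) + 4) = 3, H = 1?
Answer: 1320 + 57024*I*√5 ≈ 1320.0 + 1.2751e+5*I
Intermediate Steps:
W(r) = -17/5 (W(r) = -4 + (⅕)*3 = -4 + ⅗ = -17/5)
O(I) = -4*√I*(-17/5 + I²) (O(I) = (-4*√I)*(-17/5 + I²) = -4*√I*(-17/5 + I²))
w(C) = -2 + √C*(68/5 - 4*C²) (w(C) = (1 - 3) + √(1*C)*(68/5 - 4*C²) = -2 + √C*(68/5 - 4*C²))
(-33*20)*w(-5) = (-33*20)*(-2 + √(-5)*(68/5 - 4*(-5)²)) = -660*(-2 + (I*√5)*(68/5 - 4*25)) = -660*(-2 + (I*√5)*(68/5 - 100)) = -660*(-2 + (I*√5)*(-432/5)) = -660*(-2 - 432*I*√5/5) = 1320 + 57024*I*√5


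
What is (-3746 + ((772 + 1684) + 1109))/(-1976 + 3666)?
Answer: -181/1690 ≈ -0.10710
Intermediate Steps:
(-3746 + ((772 + 1684) + 1109))/(-1976 + 3666) = (-3746 + (2456 + 1109))/1690 = (-3746 + 3565)*(1/1690) = -181*1/1690 = -181/1690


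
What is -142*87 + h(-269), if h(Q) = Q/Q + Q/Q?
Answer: -12352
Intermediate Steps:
h(Q) = 2 (h(Q) = 1 + 1 = 2)
-142*87 + h(-269) = -142*87 + 2 = -12354 + 2 = -12352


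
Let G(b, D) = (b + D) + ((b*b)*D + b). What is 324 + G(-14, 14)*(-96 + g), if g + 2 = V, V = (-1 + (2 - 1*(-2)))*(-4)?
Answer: -299976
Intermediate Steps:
V = -12 (V = (-1 + (2 + 2))*(-4) = (-1 + 4)*(-4) = 3*(-4) = -12)
g = -14 (g = -2 - 12 = -14)
G(b, D) = D + 2*b + D*b**2 (G(b, D) = (D + b) + (b**2*D + b) = (D + b) + (D*b**2 + b) = (D + b) + (b + D*b**2) = D + 2*b + D*b**2)
324 + G(-14, 14)*(-96 + g) = 324 + (14 + 2*(-14) + 14*(-14)**2)*(-96 - 14) = 324 + (14 - 28 + 14*196)*(-110) = 324 + (14 - 28 + 2744)*(-110) = 324 + 2730*(-110) = 324 - 300300 = -299976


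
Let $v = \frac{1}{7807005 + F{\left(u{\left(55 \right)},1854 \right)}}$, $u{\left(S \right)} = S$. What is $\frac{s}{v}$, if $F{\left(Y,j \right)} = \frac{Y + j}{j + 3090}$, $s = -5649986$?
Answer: $- \frac{109038612642082597}{2472} \approx -4.4109 \cdot 10^{13}$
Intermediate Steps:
$F{\left(Y,j \right)} = \frac{Y + j}{3090 + j}$
$v = \frac{4944}{38597834629}$ ($v = \frac{1}{7807005 + \frac{55 + 1854}{3090 + 1854}} = \frac{1}{7807005 + \frac{1}{4944} \cdot 1909} = \frac{1}{7807005 + \frac{1909}{4944}} = \frac{1}{\frac{38597834629}{4944}} = \frac{4944}{38597834629} \approx 1.2809 \cdot 10^{-7}$)
$\frac{s}{v} = - \frac{5649986}{\frac{4944}{38597834629}} = \left(-5649986\right) \frac{38597834629}{4944} = - \frac{109038612642082597}{2472}$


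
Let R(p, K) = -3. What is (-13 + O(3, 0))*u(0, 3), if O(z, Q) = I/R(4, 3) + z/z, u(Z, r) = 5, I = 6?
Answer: -70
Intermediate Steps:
O(z, Q) = -1 (O(z, Q) = 6/(-3) + z/z = 6*(-⅓) + 1 = -2 + 1 = -1)
(-13 + O(3, 0))*u(0, 3) = (-13 - 1)*5 = -14*5 = -70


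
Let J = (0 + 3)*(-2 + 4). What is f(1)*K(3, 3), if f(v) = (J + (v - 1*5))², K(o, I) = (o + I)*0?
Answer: 0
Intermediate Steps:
J = 6 (J = 3*2 = 6)
K(o, I) = 0 (K(o, I) = (I + o)*0 = 0)
f(v) = (1 + v)² (f(v) = (6 + (v - 1*5))² = (6 + (v - 5))² = (6 + (-5 + v))² = (1 + v)²)
f(1)*K(3, 3) = (1 + 1)²*0 = 2²*0 = 4*0 = 0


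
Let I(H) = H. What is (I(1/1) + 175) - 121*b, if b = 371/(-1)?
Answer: 45067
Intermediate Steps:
b = -371 (b = 371*(-1) = -371)
(I(1/1) + 175) - 121*b = (1/1 + 175) - 121*(-371) = (1 + 175) + 44891 = 176 + 44891 = 45067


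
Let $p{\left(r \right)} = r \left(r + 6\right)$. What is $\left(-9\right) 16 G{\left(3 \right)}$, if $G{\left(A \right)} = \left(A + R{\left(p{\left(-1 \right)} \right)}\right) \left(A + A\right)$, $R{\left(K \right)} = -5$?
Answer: $1728$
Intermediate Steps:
$p{\left(r \right)} = r \left(6 + r\right)$
$G{\left(A \right)} = 2 A \left(-5 + A\right)$ ($G{\left(A \right)} = \left(A - 5\right) \left(A + A\right) = \left(-5 + A\right) 2 A = 2 A \left(-5 + A\right)$)
$\left(-9\right) 16 G{\left(3 \right)} = \left(-9\right) 16 \cdot 2 \cdot 3 \left(-5 + 3\right) = - 144 \cdot 2 \cdot 3 \left(-2\right) = \left(-144\right) \left(-12\right) = 1728$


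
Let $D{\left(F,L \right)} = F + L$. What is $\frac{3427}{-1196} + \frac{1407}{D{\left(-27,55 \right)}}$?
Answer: $\frac{616}{13} \approx 47.385$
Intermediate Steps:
$\frac{3427}{-1196} + \frac{1407}{D{\left(-27,55 \right)}} = \frac{3427}{-1196} + \frac{1407}{-27 + 55} = 3427 \left(- \frac{1}{1196}\right) + \frac{1407}{28} = - \frac{149}{52} + 1407 \cdot \frac{1}{28} = - \frac{149}{52} + \frac{201}{4} = \frac{616}{13}$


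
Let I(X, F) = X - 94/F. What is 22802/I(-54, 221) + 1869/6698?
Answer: -4216295323/10070443 ≈ -418.68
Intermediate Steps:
22802/I(-54, 221) + 1869/6698 = 22802/(-54 - 94/221) + 1869/6698 = 22802/(-12028/221) + 1869/6698 = 22802*(-221/12028) + 1869/6698 = -2519621/6014 + 1869/6698 = -4216295323/10070443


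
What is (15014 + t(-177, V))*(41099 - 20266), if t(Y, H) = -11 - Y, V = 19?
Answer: 316244940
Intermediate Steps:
(15014 + t(-177, V))*(41099 - 20266) = (15014 + (-11 - 1*(-177)))*(41099 - 20266) = (15014 + (-11 + 177))*20833 = (15014 + 166)*20833 = 15180*20833 = 316244940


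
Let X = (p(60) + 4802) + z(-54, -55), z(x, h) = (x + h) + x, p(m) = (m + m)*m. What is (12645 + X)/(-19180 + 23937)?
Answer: 24484/4757 ≈ 5.1469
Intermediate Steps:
p(m) = 2*m**2 (p(m) = (2*m)*m = 2*m**2)
z(x, h) = h + 2*x (z(x, h) = (h + x) + x = h + 2*x)
X = 11839 (X = (2*60**2 + 4802) + (-55 + 2*(-54)) = (2*3600 + 4802) + (-55 - 108) = (7200 + 4802) - 163 = 12002 - 163 = 11839)
(12645 + X)/(-19180 + 23937) = (12645 + 11839)/(-19180 + 23937) = 24484/4757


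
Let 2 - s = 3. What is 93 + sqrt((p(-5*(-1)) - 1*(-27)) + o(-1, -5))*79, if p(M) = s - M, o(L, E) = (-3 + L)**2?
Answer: 93 + 79*sqrt(37) ≈ 573.54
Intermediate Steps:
s = -1 (s = 2 - 1*3 = 2 - 3 = -1)
p(M) = -1 - M
93 + sqrt((p(-5*(-1)) - 1*(-27)) + o(-1, -5))*79 = 93 + sqrt(((-1 - (-5)*(-1)) - 1*(-27)) + (-3 - 1)**2)*79 = 93 + sqrt(((-1 - 1*5) + 27) + (-4)**2)*79 = 93 + sqrt(((-1 - 5) + 27) + 16)*79 = 93 + sqrt((-6 + 27) + 16)*79 = 93 + sqrt(21 + 16)*79 = 93 + sqrt(37)*79 = 93 + 79*sqrt(37)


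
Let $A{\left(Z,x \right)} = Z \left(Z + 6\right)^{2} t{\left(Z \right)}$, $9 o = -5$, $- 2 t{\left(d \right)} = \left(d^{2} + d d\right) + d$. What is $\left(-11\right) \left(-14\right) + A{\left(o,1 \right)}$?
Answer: $\frac{18247117}{118098} \approx 154.51$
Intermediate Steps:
$t{\left(d \right)} = - d^{2} - \frac{d}{2}$ ($t{\left(d \right)} = - \frac{\left(d^{2} + d d\right) + d}{2} = - \frac{\left(d^{2} + d^{2}\right) + d}{2} = - \frac{2 d^{2} + d}{2} = - \frac{d + 2 d^{2}}{2} = - d^{2} - \frac{d}{2}$)
$o = - \frac{5}{9}$ ($o = \frac{1}{9} \left(-5\right) = - \frac{5}{9} \approx -0.55556$)
$A{\left(Z,x \right)} = - Z^{2} \left(6 + Z\right)^{2} \left(\frac{1}{2} + Z\right)$ ($A{\left(Z,x \right)} = Z \left(Z + 6\right)^{2} \left(- Z \left(\frac{1}{2} + Z\right)\right) = Z \left(6 + Z\right)^{2} \left(- Z \left(\frac{1}{2} + Z\right)\right) = - Z^{2} \left(6 + Z\right)^{2} \left(\frac{1}{2} + Z\right)$)
$\left(-11\right) \left(-14\right) + A{\left(o,1 \right)} = \left(-11\right) \left(-14\right) + \left(- \frac{5}{9}\right)^{2} \left(6 - \frac{5}{9}\right)^{2} \left(- \frac{1}{2} - - \frac{5}{9}\right) = 154 + \frac{25 \left(\frac{49}{9}\right)^{2} \left(- \frac{1}{2} + \frac{5}{9}\right)}{81} = 154 + \frac{25}{81} \cdot \frac{2401}{81} \cdot \frac{1}{18} = 154 + \frac{60025}{118098} = \frac{18247117}{118098}$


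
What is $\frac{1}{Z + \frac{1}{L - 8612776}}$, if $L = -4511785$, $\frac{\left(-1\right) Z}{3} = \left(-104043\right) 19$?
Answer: $\frac{13124561}{77834565907010} \approx 1.6862 \cdot 10^{-7}$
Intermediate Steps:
$Z = 5930451$ ($Z = - 3 \left(\left(-104043\right) 19\right) = \left(-3\right) \left(-1976817\right) = 5930451$)
$\frac{1}{Z + \frac{1}{L - 8612776}} = \frac{1}{5930451 + \frac{1}{-4511785 - 8612776}} = \frac{1}{5930451 + \frac{1}{-13124561}} = \frac{1}{5930451 - \frac{1}{13124561}} = \frac{1}{\frac{77834565907010}{13124561}} = \frac{13124561}{77834565907010}$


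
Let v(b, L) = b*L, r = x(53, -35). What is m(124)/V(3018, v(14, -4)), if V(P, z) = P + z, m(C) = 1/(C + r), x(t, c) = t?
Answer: 1/524274 ≈ 1.9074e-6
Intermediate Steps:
r = 53
m(C) = 1/(53 + C) (m(C) = 1/(C + 53) = 1/(53 + C))
v(b, L) = L*b
m(124)/V(3018, v(14, -4)) = 1/((53 + 124)*(3018 - 4*14)) = 1/(177*(3018 - 56)) = (1/177)/2962 = (1/177)*(1/2962) = 1/524274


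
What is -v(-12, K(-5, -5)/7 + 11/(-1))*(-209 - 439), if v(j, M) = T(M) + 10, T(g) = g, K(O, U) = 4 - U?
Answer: 1296/7 ≈ 185.14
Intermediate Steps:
v(j, M) = 10 + M (v(j, M) = M + 10 = 10 + M)
-v(-12, K(-5, -5)/7 + 11/(-1))*(-209 - 439) = -(10 + ((4 - 1*(-5))/7 + 11/(-1)))*(-209 - 439) = -(10 + ((4 + 5)*(⅐) + 11*(-1)))*(-648) = -(10 + (9*(⅐) - 11))*(-648) = -(10 + (9/7 - 11))*(-648) = -(10 - 68/7)*(-648) = -2*(-648)/7 = -1*(-1296/7) = 1296/7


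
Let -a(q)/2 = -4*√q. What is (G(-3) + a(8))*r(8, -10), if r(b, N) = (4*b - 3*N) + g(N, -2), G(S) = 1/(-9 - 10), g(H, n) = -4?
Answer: -58/19 + 928*√2 ≈ 1309.3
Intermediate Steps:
a(q) = 8*√q (a(q) = -(-8)*√q = 8*√q)
G(S) = -1/19 (G(S) = 1/(-19) = -1/19)
r(b, N) = -4 - 3*N + 4*b (r(b, N) = (4*b - 3*N) - 4 = (-3*N + 4*b) - 4 = -4 - 3*N + 4*b)
(G(-3) + a(8))*r(8, -10) = (-1/19 + 8*√8)*(-4 - 3*(-10) + 4*8) = (-1/19 + 8*(2*√2))*(-4 + 30 + 32) = (-1/19 + 16*√2)*58 = -58/19 + 928*√2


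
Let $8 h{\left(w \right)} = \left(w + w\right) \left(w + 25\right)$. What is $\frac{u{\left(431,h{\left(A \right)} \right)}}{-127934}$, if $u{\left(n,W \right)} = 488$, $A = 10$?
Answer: $- \frac{244}{63967} \approx -0.0038145$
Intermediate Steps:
$h{\left(w \right)} = \frac{w \left(25 + w\right)}{4}$ ($h{\left(w \right)} = \frac{\left(w + w\right) \left(w + 25\right)}{8} = \frac{2 w \left(25 + w\right)}{8} = \frac{w \left(25 + w\right)}{4}$)
$\frac{u{\left(431,h{\left(A \right)} \right)}}{-127934} = \frac{488}{-127934} = 488 \left(- \frac{1}{127934}\right) = - \frac{244}{63967}$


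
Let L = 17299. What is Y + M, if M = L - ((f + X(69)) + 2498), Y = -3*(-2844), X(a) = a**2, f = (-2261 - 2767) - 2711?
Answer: 26311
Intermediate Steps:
f = -7739 (f = -5028 - 2711 = -7739)
Y = 8532
M = 17779 (M = 17299 - ((-7739 + 69**2) + 2498) = 17299 - ((-7739 + 4761) + 2498) = 17299 - (-2978 + 2498) = 17299 - 1*(-480) = 17299 + 480 = 17779)
Y + M = 8532 + 17779 = 26311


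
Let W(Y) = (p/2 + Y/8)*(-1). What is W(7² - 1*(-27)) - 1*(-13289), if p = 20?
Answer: 26539/2 ≈ 13270.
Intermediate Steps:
W(Y) = -10 - Y/8 (W(Y) = (20/2 + Y/8)*(-1) = (20*(½) + Y*(⅛))*(-1) = (10 + Y/8)*(-1) = -10 - Y/8)
W(7² - 1*(-27)) - 1*(-13289) = (-10 - (7² - 1*(-27))/8) - 1*(-13289) = (-10 - (49 + 27)/8) + 13289 = (-10 - ⅛*76) + 13289 = (-10 - 19/2) + 13289 = -39/2 + 13289 = 26539/2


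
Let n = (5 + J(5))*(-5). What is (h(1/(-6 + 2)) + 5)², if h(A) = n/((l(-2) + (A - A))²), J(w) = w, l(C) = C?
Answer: 225/4 ≈ 56.250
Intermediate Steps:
n = -50 (n = (5 + 5)*(-5) = 10*(-5) = -50)
h(A) = -25/2 (h(A) = -50/(-2 + (A - A))² = -50/(-2 + 0)² = -50/((-2)²) = -50/4 = -50*¼ = -25/2)
(h(1/(-6 + 2)) + 5)² = (-25/2 + 5)² = (-15/2)² = 225/4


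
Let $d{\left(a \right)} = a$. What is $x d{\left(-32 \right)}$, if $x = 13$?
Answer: $-416$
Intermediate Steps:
$x d{\left(-32 \right)} = 13 \left(-32\right) = -416$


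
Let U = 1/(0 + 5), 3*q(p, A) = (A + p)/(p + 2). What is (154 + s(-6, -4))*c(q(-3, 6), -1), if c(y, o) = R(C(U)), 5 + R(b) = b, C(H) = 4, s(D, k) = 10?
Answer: -164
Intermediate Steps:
q(p, A) = (A + p)/(3*(2 + p)) (q(p, A) = ((A + p)/(p + 2))/3 = ((A + p)/(2 + p))/3 = (A + p)/(3*(2 + p)))
U = 1/5 ≈ 0.20000
R(b) = -5 + b
c(y, o) = -1 (c(y, o) = -5 + 4 = -1)
(154 + s(-6, -4))*c(q(-3, 6), -1) = (154 + 10)*(-1) = 164*(-1) = -164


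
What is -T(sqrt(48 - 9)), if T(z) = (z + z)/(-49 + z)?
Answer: 39/1181 + 49*sqrt(39)/1181 ≈ 0.29213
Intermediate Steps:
T(z) = 2*z/(-49 + z) (T(z) = (2*z)/(-49 + z) = 2*z/(-49 + z))
-T(sqrt(48 - 9)) = -2*sqrt(48 - 9)/(-49 + sqrt(48 - 9)) = -2*sqrt(39)/(-49 + sqrt(39))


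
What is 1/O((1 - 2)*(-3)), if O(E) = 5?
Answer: 1/5 ≈ 0.20000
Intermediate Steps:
1/O((1 - 2)*(-3)) = 1/5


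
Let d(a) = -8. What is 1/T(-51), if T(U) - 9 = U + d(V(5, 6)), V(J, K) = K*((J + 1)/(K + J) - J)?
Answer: -1/50 ≈ -0.020000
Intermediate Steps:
V(J, K) = K*(-J + (1 + J)/(J + K)) (V(J, K) = K*((1 + J)/(J + K) - J) = K*(-J + (1 + J)/(J + K)))
T(U) = 1 + U (T(U) = 9 + (U - 8) = 9 + (-8 + U) = 1 + U)
1/T(-51) = 1/(1 - 51) = 1/(-50) = -1/50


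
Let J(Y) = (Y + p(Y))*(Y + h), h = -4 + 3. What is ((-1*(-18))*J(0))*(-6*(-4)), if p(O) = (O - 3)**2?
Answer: -3888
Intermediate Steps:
p(O) = (-3 + O)**2
h = -1
J(Y) = (-1 + Y)*(Y + (-3 + Y)**2) (J(Y) = (Y + (-3 + Y)**2)*(Y - 1) = (Y + (-3 + Y)**2)*(-1 + Y) = (-1 + Y)*(Y + (-3 + Y)**2))
((-1*(-18))*J(0))*(-6*(-4)) = ((-1*(-18))*(-9 + 0**3 - 6*0**2 + 14*0))*(-6*(-4)) = (18*(-9 + 0 - 6*0 + 0))*24 = (18*(-9 + 0 + 0 + 0))*24 = (18*(-9))*24 = -162*24 = -3888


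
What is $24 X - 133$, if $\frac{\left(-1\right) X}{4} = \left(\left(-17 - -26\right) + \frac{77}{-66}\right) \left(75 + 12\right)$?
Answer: $-65557$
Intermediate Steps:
$X = -2726$ ($X = - 4 \left(\left(-17 - -26\right) + \frac{77}{-66}\right) \left(75 + 12\right) = - 4 \left(\left(-17 + 26\right) + 77 \left(- \frac{1}{66}\right)\right) 87 = - 4 \left(9 - \frac{7}{6}\right) 87 = - 4 \cdot \frac{47}{6} \cdot 87 = \left(-4\right) \frac{1363}{2} = -2726$)
$24 X - 133 = 24 \left(-2726\right) - 133 = -65424 - 133 = -65557$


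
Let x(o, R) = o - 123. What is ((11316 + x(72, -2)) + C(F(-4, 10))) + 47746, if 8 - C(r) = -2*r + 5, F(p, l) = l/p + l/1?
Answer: 59029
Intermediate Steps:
x(o, R) = -123 + o
F(p, l) = l + l/p (F(p, l) = l/p + l*1 = l/p + l = l + l/p)
C(r) = 3 + 2*r (C(r) = 8 - (-2*r + 5) = 8 - (5 - 2*r) = 8 + (-5 + 2*r) = 3 + 2*r)
((11316 + x(72, -2)) + C(F(-4, 10))) + 47746 = ((11316 + (-123 + 72)) + (3 + 2*(10 + 10/(-4)))) + 47746 = ((11316 - 51) + (3 + 2*(10 + 10*(-¼)))) + 47746 = (11265 + (3 + 2*(10 - 5/2))) + 47746 = (11265 + (3 + 2*(15/2))) + 47746 = (11265 + (3 + 15)) + 47746 = (11265 + 18) + 47746 = 11283 + 47746 = 59029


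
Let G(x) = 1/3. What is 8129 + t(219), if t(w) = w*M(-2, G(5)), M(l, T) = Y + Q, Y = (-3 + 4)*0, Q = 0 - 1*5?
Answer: 7034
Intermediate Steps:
Q = -5 (Q = 0 - 5 = -5)
Y = 0 (Y = 1*0 = 0)
G(x) = ⅓
M(l, T) = -5 (M(l, T) = 0 - 5 = -5)
t(w) = -5*w (t(w) = w*(-5) = -5*w)
8129 + t(219) = 8129 - 5*219 = 8129 - 1095 = 7034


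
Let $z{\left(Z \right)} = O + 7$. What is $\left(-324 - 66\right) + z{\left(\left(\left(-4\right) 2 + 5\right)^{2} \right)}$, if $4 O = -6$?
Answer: $- \frac{769}{2} \approx -384.5$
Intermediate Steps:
$O = - \frac{3}{2}$ ($O = \frac{1}{4} \left(-6\right) = - \frac{3}{2} \approx -1.5$)
$z{\left(Z \right)} = \frac{11}{2}$ ($z{\left(Z \right)} = - \frac{3}{2} + 7 = \frac{11}{2}$)
$\left(-324 - 66\right) + z{\left(\left(\left(-4\right) 2 + 5\right)^{2} \right)} = \left(-324 - 66\right) + \frac{11}{2} = -390 + \frac{11}{2} = - \frac{769}{2}$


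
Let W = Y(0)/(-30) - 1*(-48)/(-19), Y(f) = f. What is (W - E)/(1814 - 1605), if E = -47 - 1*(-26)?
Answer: 351/3971 ≈ 0.088391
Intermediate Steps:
W = -48/19 (W = 0/(-30) - 1*(-48)/(-19) = 0*(-1/30) + 48*(-1/19) = 0 - 48/19 = -48/19 ≈ -2.5263)
E = -21 (E = -47 + 26 = -21)
(W - E)/(1814 - 1605) = (-48/19 - 1*(-21))/(1814 - 1605) = (-48/19 + 21)/209 = (1/209)*(351/19) = 351/3971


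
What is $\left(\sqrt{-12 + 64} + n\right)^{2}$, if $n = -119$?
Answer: $14213 - 476 \sqrt{13} \approx 12497.0$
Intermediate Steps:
$\left(\sqrt{-12 + 64} + n\right)^{2} = \left(\sqrt{-12 + 64} - 119\right)^{2} = \left(\sqrt{52} - 119\right)^{2} = \left(2 \sqrt{13} - 119\right)^{2} = \left(-119 + 2 \sqrt{13}\right)^{2}$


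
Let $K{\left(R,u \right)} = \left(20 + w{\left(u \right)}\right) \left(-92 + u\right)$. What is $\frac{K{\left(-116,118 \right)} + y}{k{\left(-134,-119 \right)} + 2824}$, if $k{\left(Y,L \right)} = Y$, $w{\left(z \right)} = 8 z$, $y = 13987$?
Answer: $\frac{39051}{2690} \approx 14.517$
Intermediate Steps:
$K{\left(R,u \right)} = \left(-92 + u\right) \left(20 + 8 u\right)$ ($K{\left(R,u \right)} = \left(20 + 8 u\right) \left(-92 + u\right) = \left(-92 + u\right) \left(20 + 8 u\right)$)
$\frac{K{\left(-116,118 \right)} + y}{k{\left(-134,-119 \right)} + 2824} = \frac{\left(-1840 - 84488 + 8 \cdot 118^{2}\right) + 13987}{-134 + 2824} = \frac{\left(-1840 - 84488 + 8 \cdot 13924\right) + 13987}{2690} = \left(\left(-1840 - 84488 + 111392\right) + 13987\right) \frac{1}{2690} = \left(25064 + 13987\right) \frac{1}{2690} = 39051 \cdot \frac{1}{2690} = \frac{39051}{2690}$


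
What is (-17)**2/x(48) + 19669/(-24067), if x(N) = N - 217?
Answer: -10279424/4067323 ≈ -2.5273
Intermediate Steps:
x(N) = -217 + N
(-17)**2/x(48) + 19669/(-24067) = (-17)**2/(-217 + 48) + 19669/(-24067) = 289/(-169) + 19669*(-1/24067) = 289*(-1/169) - 19669/24067 = -289/169 - 19669/24067 = -10279424/4067323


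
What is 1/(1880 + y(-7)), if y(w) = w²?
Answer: 1/1929 ≈ 0.00051840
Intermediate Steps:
1/(1880 + y(-7)) = 1/(1880 + (-7)²) = 1/(1880 + 49) = 1/1929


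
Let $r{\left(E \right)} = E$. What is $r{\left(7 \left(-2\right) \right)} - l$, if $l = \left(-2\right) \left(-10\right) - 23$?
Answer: $-11$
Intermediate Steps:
$l = -3$ ($l = 20 - 23 = -3$)
$r{\left(7 \left(-2\right) \right)} - l = 7 \left(-2\right) - -3 = -14 + 3 = -11$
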